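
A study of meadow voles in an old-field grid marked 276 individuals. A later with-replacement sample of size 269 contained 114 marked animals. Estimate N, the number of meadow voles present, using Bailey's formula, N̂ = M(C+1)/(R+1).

N = 648

N̂ = 276·(269+1)/(114+1) = 276·270/115 = 74520/115 = 648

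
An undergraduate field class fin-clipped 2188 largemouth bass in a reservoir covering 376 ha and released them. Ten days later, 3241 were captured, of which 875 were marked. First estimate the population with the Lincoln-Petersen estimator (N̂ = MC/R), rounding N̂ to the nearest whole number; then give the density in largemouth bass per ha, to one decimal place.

N̂ = 2188·3241/875 = 7091308/875 ≈ 8104.4 → 8104
Density = N̂ / area = 8104 / 376 ≈ 21.55 → 21.6 per ha

density ≈ 21.6 largemouth bass per ha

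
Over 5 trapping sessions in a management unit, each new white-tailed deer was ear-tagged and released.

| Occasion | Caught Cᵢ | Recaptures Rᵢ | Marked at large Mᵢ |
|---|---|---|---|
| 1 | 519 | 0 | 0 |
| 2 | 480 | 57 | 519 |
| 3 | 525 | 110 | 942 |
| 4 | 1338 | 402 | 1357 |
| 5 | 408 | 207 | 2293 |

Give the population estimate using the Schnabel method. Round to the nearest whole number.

N ≈ 4504

Σ MᵢCᵢ = 0·519 + 519·480 + 942·525 + 1357·1338 + 2293·408 = 0 + 249120 + 494550 + 1815666 + 935544 = 3494880
Σ Rᵢ = 0 + 57 + 110 + 402 + 207 = 776
N̂ = 3494880 / 776 ≈ 4503.7 → 4504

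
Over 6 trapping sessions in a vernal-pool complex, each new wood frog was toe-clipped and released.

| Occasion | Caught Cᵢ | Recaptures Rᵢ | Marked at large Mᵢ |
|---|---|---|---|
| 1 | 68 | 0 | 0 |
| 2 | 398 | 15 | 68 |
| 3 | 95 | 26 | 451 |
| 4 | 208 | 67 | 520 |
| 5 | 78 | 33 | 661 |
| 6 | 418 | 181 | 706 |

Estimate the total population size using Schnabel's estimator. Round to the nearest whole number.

Σ MᵢCᵢ = 0·68 + 68·398 + 451·95 + 520·208 + 661·78 + 706·418 = 0 + 27064 + 42845 + 108160 + 51558 + 295108 = 524735
Σ Rᵢ = 0 + 15 + 26 + 67 + 33 + 181 = 322
N̂ = 524735 / 322 ≈ 1629.6 → 1630

N ≈ 1630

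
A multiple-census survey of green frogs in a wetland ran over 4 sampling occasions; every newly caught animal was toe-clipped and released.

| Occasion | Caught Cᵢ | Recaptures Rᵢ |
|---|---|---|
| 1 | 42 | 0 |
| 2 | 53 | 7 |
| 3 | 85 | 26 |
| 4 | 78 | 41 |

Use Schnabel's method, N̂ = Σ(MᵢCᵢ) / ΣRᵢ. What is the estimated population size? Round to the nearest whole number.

Marked at large before each occasion: Mᵢ = Σⱼ<ᵢ (Cⱼ − Rⱼ) → M1=0, M2=42, M3=88, M4=147
Σ MᵢCᵢ = 0·42 + 42·53 + 88·85 + 147·78 = 0 + 2226 + 7480 + 11466 = 21172
Σ Rᵢ = 0 + 7 + 26 + 41 = 74
N̂ = 21172 / 74 ≈ 286.1 → 286

N ≈ 286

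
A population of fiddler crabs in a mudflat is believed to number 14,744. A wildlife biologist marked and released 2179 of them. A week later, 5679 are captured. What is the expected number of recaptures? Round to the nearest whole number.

expected recaptures ≈ 839

Expected recaptures E[R] = M·C / N.
E[R] = 2179 × 5679 / 14744 = 12374541 / 14744 ≈ 839.3 → 839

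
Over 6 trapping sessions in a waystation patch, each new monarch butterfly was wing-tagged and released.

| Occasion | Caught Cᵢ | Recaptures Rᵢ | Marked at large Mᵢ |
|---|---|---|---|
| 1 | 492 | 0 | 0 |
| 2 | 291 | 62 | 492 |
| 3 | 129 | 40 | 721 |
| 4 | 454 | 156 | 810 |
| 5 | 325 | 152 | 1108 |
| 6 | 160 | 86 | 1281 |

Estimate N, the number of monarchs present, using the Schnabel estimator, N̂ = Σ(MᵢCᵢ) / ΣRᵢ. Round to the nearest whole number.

Σ MᵢCᵢ = 0·492 + 492·291 + 721·129 + 810·454 + 1108·325 + 1281·160 = 0 + 143172 + 93009 + 367740 + 360100 + 204960 = 1168981
Σ Rᵢ = 0 + 62 + 40 + 156 + 152 + 86 = 496
N̂ = 1168981 / 496 ≈ 2356.8 → 2357

N ≈ 2357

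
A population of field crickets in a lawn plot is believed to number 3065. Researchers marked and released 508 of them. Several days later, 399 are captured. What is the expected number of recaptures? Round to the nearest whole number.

The marked fraction of the population is 508/3065, so in a sample of 399 expect C·(M/N) marked.
E[R] = 508 × 399 / 3065 = 202692 / 3065 ≈ 66.1 → 66

expected recaptures ≈ 66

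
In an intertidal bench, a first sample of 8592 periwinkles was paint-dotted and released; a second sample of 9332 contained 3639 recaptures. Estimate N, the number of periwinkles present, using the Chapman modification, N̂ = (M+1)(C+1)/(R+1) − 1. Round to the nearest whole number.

N ≈ 22,032

N̂ = (8592+1)(9332+1)/(3639+1) − 1 = 8593·9333/3640 − 1
= 80198469/3640 − 1 ≈ 22032.5 − 1 ≈ 22031.5 → 22032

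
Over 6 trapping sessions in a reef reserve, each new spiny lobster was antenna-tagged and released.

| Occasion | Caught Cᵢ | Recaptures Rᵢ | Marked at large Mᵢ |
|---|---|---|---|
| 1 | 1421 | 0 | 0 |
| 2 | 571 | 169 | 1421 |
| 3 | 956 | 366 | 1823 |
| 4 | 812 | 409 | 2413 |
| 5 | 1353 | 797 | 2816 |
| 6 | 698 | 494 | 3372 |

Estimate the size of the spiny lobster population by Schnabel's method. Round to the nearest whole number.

Σ MᵢCᵢ = 0·1421 + 1421·571 + 1823·956 + 2413·812 + 2816·1353 + 3372·698 = 0 + 811391 + 1742788 + 1959356 + 3810048 + 2353656 = 10677239
Σ Rᵢ = 0 + 169 + 366 + 409 + 797 + 494 = 2235
N̂ = 10677239 / 2235 ≈ 4777.3 → 4777

N ≈ 4777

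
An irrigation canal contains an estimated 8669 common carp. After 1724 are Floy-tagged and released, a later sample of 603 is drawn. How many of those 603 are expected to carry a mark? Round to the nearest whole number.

The marked fraction of the population is 1724/8669, so in a sample of 603 expect C·(M/N) marked.
E[R] = 1724 × 603 / 8669 = 1039572 / 8669 ≈ 119.9 → 120

expected recaptures ≈ 120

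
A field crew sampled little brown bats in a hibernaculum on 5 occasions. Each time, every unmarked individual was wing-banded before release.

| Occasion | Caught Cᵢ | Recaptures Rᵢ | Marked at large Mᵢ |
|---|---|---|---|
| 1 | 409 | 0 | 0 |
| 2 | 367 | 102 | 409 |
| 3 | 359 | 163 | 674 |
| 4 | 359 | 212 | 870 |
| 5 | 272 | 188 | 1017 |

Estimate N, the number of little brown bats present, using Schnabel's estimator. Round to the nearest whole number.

Σ MᵢCᵢ = 0·409 + 409·367 + 674·359 + 870·359 + 1017·272 = 0 + 150103 + 241966 + 312330 + 276624 = 981023
Σ Rᵢ = 0 + 102 + 163 + 212 + 188 = 665
N̂ = 981023 / 665 ≈ 1475.2 → 1475

N ≈ 1475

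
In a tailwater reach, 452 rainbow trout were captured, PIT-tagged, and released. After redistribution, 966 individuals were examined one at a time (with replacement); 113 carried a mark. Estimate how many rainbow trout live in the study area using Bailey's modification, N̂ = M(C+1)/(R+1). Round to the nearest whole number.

N̂ = 452·(966+1)/(113+1) = 452·967/114 = 437084/114 ≈ 3834.1 → 3834

N ≈ 3834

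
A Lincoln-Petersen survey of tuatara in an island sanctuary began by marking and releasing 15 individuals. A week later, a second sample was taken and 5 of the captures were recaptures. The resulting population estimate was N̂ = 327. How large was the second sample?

From N = M·C/R: C = N·R / M = 327·5 / 15 = 1635 / 15 = 109.

C = 109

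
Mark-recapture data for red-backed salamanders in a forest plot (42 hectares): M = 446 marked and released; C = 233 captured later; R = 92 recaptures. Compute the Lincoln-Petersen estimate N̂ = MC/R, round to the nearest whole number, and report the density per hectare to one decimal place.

N̂ = 446·233/92 = 103918/92 ≈ 1129.5 → 1130
Density = N̂ / area = 1130 / 42 ≈ 26.90 → 26.9 per hectare

density ≈ 26.9 red-backed salamanders per hectare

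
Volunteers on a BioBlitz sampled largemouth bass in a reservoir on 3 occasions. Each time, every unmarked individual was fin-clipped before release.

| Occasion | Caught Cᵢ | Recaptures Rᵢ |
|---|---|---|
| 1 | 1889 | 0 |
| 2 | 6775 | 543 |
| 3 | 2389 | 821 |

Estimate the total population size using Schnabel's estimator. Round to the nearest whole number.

N ≈ 23,606

Marked at large before each occasion: Mᵢ = Σⱼ<ᵢ (Cⱼ − Rⱼ) → M1=0, M2=1889, M3=8121
Σ MᵢCᵢ = 0·1889 + 1889·6775 + 8121·2389 = 0 + 12797975 + 19401069 = 32199044
Σ Rᵢ = 0 + 543 + 821 = 1364
N̂ = 32199044 / 1364 ≈ 23606.3 → 23606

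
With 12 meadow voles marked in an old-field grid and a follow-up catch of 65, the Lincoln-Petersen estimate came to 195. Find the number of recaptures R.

R = 4

From N = M·C/R: R = M·C / N = 12·65 / 195 = 780 / 195 = 4.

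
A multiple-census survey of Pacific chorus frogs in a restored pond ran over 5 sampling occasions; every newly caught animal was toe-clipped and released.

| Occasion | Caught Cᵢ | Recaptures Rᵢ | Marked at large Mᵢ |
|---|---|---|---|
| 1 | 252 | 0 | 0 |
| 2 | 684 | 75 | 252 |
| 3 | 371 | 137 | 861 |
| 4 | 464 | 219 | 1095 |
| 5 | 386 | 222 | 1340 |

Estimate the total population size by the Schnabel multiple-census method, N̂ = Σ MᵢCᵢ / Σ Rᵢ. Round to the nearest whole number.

Σ MᵢCᵢ = 0·252 + 252·684 + 861·371 + 1095·464 + 1340·386 = 0 + 172368 + 319431 + 508080 + 517240 = 1517119
Σ Rᵢ = 0 + 75 + 137 + 219 + 222 = 653
N̂ = 1517119 / 653 ≈ 2323.3 → 2323

N ≈ 2323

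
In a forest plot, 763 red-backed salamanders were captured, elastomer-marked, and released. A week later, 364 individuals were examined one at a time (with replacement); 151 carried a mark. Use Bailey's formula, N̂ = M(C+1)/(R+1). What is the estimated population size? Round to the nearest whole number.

N ≈ 1832

N̂ = 763·(364+1)/(151+1) = 763·365/152 = 278495/152 ≈ 1832.2 → 1832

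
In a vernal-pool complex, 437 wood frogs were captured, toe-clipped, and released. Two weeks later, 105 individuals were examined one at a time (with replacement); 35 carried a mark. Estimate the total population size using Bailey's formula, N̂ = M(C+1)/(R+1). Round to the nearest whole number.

N̂ = 437·(105+1)/(35+1) = 437·106/36 = 46322/36 ≈ 1286.7 → 1287

N ≈ 1287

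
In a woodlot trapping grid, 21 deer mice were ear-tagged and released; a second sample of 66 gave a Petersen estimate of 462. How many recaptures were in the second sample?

R = 3

From N = M·C/R: R = M·C / N = 21·66 / 462 = 1386 / 462 = 3.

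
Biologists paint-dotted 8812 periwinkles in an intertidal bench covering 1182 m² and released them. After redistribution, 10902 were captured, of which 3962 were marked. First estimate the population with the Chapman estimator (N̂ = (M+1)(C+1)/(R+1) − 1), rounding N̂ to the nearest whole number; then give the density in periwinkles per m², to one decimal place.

N̂ = 8813·10903/3963 − 1 = 96088139/3963 − 1 ≈ 24245.3 → 24245
Density = N̂ / area = 24245 / 1182 ≈ 20.51 → 20.5 per m²

density ≈ 20.5 periwinkles per m²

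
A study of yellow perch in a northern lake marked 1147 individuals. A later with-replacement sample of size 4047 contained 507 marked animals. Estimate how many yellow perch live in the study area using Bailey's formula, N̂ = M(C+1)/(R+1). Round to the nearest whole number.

N ≈ 9140

N̂ = 1147·(4047+1)/(507+1) = 1147·4048/508 = 4643056/508 ≈ 9139.9 → 9140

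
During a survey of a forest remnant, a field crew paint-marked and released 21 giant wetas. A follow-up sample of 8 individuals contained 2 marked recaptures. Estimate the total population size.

N = 84

Lincoln-Petersen assumes M/N = R/C, so N = M·C / R.
N = (21 × 8) / 2 = 168 / 2 = 84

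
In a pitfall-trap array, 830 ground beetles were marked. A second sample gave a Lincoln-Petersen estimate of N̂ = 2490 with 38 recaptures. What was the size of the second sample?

C = 114

From N = M·C/R: C = N·R / M = 2490·38 / 830 = 94620 / 830 = 114.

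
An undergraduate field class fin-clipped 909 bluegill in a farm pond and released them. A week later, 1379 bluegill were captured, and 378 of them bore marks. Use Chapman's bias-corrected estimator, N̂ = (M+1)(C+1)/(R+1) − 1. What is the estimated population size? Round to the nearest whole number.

N̂ = (909+1)(1379+1)/(378+1) − 1 = 910·1380/379 − 1
= 1255800/379 − 1 ≈ 3313.46 − 1 ≈ 3312.46 → 3312

N ≈ 3312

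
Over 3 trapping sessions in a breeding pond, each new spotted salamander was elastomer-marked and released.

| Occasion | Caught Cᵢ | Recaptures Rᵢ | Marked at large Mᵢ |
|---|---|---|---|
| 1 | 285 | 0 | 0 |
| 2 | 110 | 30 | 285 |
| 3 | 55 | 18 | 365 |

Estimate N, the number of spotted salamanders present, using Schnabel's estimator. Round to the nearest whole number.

Σ MᵢCᵢ = 0·285 + 285·110 + 365·55 = 0 + 31350 + 20075 = 51425
Σ Rᵢ = 0 + 30 + 18 = 48
N̂ = 51425 / 48 ≈ 1071.4 → 1071

N ≈ 1071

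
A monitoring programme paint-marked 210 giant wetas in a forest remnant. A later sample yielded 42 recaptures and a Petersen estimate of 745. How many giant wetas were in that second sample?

C = 149

From N = M·C/R: C = N·R / M = 745·42 / 210 = 31290 / 210 = 149.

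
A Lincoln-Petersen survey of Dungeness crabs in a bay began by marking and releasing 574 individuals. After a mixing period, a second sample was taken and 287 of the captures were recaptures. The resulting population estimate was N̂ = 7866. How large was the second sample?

From N = M·C/R: C = N·R / M = 7866·287 / 574 = 2257542 / 574 = 3933.

C = 3933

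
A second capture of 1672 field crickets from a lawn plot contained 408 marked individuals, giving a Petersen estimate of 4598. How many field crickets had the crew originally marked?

From N = M·C/R: M = N·R / C = 4598·408 / 1672 = 1875984 / 1672 = 1122.

M = 1122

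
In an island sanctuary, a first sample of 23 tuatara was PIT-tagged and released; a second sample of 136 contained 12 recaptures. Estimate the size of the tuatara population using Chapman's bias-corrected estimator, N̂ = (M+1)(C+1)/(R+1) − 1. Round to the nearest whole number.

N̂ = (23+1)(136+1)/(12+1) − 1 = 24·137/13 − 1
= 3288/13 − 1 ≈ 252.9 − 1 ≈ 251.9 → 252

N ≈ 252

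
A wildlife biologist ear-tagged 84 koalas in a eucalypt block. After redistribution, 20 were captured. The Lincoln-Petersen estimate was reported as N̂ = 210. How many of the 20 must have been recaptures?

R = 8

From N = M·C/R: R = M·C / N = 84·20 / 210 = 1680 / 210 = 8.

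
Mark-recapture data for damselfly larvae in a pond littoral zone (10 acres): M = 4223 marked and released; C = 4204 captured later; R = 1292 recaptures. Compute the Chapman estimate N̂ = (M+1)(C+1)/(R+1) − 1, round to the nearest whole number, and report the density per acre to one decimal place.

density ≈ 1373.6 damselfly larvae per acre

N̂ = 4224·4205/1293 − 1 = 17761920/1293 − 1 ≈ 13736.0 → 13736
Density = N̂ / area = 13736 / 10 ≈ 1373.60 → 1373.6 per acre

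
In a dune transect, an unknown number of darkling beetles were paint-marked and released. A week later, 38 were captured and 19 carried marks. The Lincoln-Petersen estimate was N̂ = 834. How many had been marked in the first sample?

From N = M·C/R: M = N·R / C = 834·19 / 38 = 15846 / 38 = 417.

M = 417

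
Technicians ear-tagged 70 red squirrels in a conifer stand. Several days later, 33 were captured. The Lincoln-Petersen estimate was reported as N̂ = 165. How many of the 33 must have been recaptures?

From N = M·C/R: R = M·C / N = 70·33 / 165 = 2310 / 165 = 14.

R = 14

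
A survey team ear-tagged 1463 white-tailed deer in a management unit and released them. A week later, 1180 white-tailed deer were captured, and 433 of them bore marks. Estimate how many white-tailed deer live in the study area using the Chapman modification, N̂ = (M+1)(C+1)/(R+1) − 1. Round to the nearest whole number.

N̂ = (1463+1)(1180+1)/(433+1) − 1 = 1464·1181/434 − 1
= 1728984/434 − 1 ≈ 3983.8 − 1 ≈ 3982.8 → 3983

N ≈ 3983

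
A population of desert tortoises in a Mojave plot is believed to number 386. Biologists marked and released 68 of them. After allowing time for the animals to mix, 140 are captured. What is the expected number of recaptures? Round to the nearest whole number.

expected recaptures ≈ 25

Expected recaptures E[R] = M·C / N.
E[R] = 68 × 140 / 386 = 9520 / 386 ≈ 24.7 → 25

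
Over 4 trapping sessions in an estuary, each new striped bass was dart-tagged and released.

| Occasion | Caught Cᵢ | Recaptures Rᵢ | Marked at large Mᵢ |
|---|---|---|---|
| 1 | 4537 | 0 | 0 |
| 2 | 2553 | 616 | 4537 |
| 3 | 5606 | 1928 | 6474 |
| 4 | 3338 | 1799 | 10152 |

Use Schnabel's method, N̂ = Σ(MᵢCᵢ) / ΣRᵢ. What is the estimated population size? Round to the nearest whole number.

Σ MᵢCᵢ = 0·4537 + 4537·2553 + 6474·5606 + 10152·3338 = 0 + 11582961 + 36293244 + 33887376 = 81763581
Σ Rᵢ = 0 + 616 + 1928 + 1799 = 4343
N̂ = 81763581 / 4343 ≈ 18826.5 → 18827

N ≈ 18,827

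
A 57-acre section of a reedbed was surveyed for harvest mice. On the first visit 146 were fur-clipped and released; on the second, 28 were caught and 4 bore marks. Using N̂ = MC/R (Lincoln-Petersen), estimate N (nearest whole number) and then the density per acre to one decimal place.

density ≈ 17.9 harvest mice per acre

N̂ = 146·28/4 = 4088/4 = 1022
Density = N̂ / area = 1022 / 57 ≈ 17.93 → 17.9 per acre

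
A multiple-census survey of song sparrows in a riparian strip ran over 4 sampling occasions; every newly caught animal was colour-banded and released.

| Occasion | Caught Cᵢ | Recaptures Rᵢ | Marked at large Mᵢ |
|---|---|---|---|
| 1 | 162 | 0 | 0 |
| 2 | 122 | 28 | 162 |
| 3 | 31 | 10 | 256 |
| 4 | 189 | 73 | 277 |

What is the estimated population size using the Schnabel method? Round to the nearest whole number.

N ≈ 721

Σ MᵢCᵢ = 0·162 + 162·122 + 256·31 + 277·189 = 0 + 19764 + 7936 + 52353 = 80053
Σ Rᵢ = 0 + 28 + 10 + 73 = 111
N̂ = 80053 / 111 ≈ 721.2 → 721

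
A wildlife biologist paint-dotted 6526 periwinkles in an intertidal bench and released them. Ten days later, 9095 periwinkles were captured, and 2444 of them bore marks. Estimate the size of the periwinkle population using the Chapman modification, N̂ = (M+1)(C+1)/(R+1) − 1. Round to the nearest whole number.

N ≈ 24,281

N̂ = (6526+1)(9095+1)/(2444+1) − 1 = 6527·9096/2445 − 1
= 59369592/2445 − 1 ≈ 24282.0 − 1 ≈ 24281.0 → 24281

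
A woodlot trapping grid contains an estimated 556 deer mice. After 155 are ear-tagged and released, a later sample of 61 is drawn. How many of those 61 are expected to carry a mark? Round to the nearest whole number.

The marked fraction of the population is 155/556, so in a sample of 61 expect C·(M/N) marked.
E[R] = 155 × 61 / 556 = 9455 / 556 ≈ 17.0 → 17

expected recaptures ≈ 17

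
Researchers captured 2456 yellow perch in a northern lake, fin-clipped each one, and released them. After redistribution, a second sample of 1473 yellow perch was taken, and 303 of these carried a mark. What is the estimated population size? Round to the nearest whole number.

N ≈ 11,940

Lincoln-Petersen assumes M/N = R/C, so N = M·C / R.
N = (2456 × 1473) / 303 = 3617688 / 303 ≈ 11939.6 → 11940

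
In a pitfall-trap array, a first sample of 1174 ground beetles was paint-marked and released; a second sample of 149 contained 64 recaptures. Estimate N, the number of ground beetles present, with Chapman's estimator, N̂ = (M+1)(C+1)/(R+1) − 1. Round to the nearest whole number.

N̂ = (1174+1)(149+1)/(64+1) − 1 = 1175·150/65 − 1
= 176250/65 − 1 ≈ 2711.5 − 1 ≈ 2710.5 → 2711

N ≈ 2711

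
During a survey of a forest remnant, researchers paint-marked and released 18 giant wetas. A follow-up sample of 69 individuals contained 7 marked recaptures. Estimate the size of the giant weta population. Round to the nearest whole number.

If marked individuals mix randomly, R/C ≈ M/N, giving N ≈ M·C/R.
N = (18 × 69) / 7 = 1242 / 7 ≈ 177.4 → 177

N ≈ 177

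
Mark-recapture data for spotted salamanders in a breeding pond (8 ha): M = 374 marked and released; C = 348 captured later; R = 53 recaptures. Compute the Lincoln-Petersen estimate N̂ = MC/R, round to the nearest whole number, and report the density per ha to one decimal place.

N̂ = 374·348/53 = 130152/53 ≈ 2455.7 → 2456
Density = N̂ / area = 2456 / 8 = 307.0 per ha

density ≈ 307.0 spotted salamanders per ha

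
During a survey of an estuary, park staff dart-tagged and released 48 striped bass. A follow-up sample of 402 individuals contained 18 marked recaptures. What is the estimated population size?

N = 1072

Lincoln-Petersen assumes M/N = R/C, so N = M·C / R.
N = (48 × 402) / 18 = 19296 / 18 = 1072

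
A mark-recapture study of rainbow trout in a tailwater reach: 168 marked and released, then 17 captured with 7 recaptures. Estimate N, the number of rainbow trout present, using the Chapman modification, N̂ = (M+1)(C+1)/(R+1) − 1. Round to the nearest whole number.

N̂ = (168+1)(17+1)/(7+1) − 1 = 169·18/8 − 1
= 3042/8 − 1 ≈ 380.2 − 1 ≈ 379.2 → 379

N ≈ 379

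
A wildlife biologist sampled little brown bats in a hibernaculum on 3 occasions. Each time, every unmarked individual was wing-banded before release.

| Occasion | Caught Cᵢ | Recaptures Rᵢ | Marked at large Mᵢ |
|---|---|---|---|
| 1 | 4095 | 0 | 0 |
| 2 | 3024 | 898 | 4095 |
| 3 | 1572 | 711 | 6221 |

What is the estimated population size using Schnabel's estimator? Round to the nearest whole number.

Σ MᵢCᵢ = 0·4095 + 4095·3024 + 6221·1572 = 0 + 12383280 + 9779412 = 22162692
Σ Rᵢ = 0 + 898 + 711 = 1609
N̂ = 22162692 / 1609 ≈ 13774.2 → 13774

N ≈ 13,774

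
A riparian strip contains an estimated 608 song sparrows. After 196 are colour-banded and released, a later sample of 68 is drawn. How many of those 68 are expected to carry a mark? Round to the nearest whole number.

expected recaptures ≈ 22

The marked fraction of the population is 196/608, so in a sample of 68 expect C·(M/N) marked.
E[R] = 196 × 68 / 608 = 13328 / 608 ≈ 21.9 → 22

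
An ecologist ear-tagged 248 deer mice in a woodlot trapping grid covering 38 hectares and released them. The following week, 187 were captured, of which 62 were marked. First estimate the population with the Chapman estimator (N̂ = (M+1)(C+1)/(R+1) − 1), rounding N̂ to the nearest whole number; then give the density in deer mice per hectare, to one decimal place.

N̂ = 249·188/63 − 1 = 46812/63 − 1 ≈ 742.0 → 742
Density = N̂ / area = 742 / 38 ≈ 19.53 → 19.5 per hectare

density ≈ 19.5 deer mice per hectare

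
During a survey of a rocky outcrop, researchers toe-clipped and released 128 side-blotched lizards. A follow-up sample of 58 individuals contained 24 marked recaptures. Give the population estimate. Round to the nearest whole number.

N = (128 × 58) / 24 = 7424 / 24 ≈ 309.3 → 309

N ≈ 309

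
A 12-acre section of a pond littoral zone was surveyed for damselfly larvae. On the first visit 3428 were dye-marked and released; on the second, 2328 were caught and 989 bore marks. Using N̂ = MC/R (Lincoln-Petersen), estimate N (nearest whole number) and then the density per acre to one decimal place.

N̂ = 3428·2328/989 = 7980384/989 ≈ 8069.1 → 8069
Density = N̂ / area = 8069 / 12 ≈ 672.42 → 672.4 per acre

density ≈ 672.4 damselfly larvae per acre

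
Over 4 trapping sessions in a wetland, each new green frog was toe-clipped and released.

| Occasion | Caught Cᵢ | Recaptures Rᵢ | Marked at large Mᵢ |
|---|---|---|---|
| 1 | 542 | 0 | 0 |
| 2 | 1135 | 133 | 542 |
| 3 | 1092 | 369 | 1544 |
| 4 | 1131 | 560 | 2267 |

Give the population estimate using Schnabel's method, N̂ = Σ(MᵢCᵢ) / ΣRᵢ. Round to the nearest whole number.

Σ MᵢCᵢ = 0·542 + 542·1135 + 1544·1092 + 2267·1131 = 0 + 615170 + 1686048 + 2563977 = 4865195
Σ Rᵢ = 0 + 133 + 369 + 560 = 1062
N̂ = 4865195 / 1062 ≈ 4581.2 → 4581

N ≈ 4581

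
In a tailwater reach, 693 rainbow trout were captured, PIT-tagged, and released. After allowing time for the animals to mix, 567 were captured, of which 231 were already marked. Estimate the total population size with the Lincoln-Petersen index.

N = 1701

N = (693 × 567) / 231 = 392931 / 231 = 1701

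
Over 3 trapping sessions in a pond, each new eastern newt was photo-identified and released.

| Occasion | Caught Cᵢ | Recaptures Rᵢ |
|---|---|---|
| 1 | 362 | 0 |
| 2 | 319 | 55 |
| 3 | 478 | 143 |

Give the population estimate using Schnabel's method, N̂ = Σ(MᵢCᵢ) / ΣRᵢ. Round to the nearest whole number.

Marked at large before each occasion: Mᵢ = Σⱼ<ᵢ (Cⱼ − Rⱼ) → M1=0, M2=362, M3=626
Σ MᵢCᵢ = 0·362 + 362·319 + 626·478 = 0 + 115478 + 299228 = 414706
Σ Rᵢ = 0 + 55 + 143 = 198
N̂ = 414706 / 198 ≈ 2094.47 → 2094

N ≈ 2094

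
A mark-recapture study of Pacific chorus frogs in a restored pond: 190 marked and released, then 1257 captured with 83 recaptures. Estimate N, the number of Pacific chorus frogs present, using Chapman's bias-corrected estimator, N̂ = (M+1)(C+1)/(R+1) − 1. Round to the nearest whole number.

N̂ = (190+1)(1257+1)/(83+1) − 1 = 191·1258/84 − 1
= 240278/84 − 1 ≈ 2860.45 − 1 ≈ 2859.45 → 2859

N ≈ 2859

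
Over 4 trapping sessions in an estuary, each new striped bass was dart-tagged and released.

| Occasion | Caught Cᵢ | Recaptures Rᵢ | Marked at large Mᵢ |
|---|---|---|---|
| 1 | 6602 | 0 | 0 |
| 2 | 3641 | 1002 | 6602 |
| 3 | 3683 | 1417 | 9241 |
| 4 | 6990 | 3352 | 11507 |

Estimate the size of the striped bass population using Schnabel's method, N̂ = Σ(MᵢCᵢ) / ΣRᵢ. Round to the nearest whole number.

Σ MᵢCᵢ = 0·6602 + 6602·3641 + 9241·3683 + 11507·6990 = 0 + 24037882 + 34034603 + 80433930 = 138506415
Σ Rᵢ = 0 + 1002 + 1417 + 3352 = 5771
N̂ = 138506415 / 5771 ≈ 24000.4 → 24000

N ≈ 24,000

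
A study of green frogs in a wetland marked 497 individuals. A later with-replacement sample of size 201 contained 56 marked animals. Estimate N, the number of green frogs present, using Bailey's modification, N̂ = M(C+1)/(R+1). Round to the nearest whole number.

N̂ = 497·(201+1)/(56+1) = 497·202/57 = 100394/57 ≈ 1761.3 → 1761

N ≈ 1761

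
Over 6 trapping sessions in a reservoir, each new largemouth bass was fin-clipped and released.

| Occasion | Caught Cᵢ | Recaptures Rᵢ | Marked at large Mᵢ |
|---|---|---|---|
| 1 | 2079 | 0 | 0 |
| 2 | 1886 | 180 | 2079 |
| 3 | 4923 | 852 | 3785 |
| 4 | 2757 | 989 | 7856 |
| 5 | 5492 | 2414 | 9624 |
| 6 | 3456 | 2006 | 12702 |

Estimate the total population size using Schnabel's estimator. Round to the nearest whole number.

N ≈ 21,886

Σ MᵢCᵢ = 0·2079 + 2079·1886 + 3785·4923 + 7856·2757 + 9624·5492 + 12702·3456 = 0 + 3920994 + 18633555 + 21658992 + 52855008 + 43898112 = 140966661
Σ Rᵢ = 0 + 180 + 852 + 989 + 2414 + 2006 = 6441
N̂ = 140966661 / 6441 ≈ 21885.8 → 21886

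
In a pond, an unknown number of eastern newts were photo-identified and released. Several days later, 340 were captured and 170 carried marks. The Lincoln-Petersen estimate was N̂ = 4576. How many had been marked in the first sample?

From N = M·C/R: M = N·R / C = 4576·170 / 340 = 777920 / 340 = 2288.

M = 2288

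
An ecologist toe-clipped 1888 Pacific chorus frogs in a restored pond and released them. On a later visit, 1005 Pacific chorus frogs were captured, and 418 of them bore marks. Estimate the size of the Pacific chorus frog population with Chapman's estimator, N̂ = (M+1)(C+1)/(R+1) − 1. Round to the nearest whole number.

N ≈ 4534

N̂ = (1888+1)(1005+1)/(418+1) − 1 = 1889·1006/419 − 1
= 1900334/419 − 1 ≈ 4535.4 − 1 ≈ 4534.4 → 4534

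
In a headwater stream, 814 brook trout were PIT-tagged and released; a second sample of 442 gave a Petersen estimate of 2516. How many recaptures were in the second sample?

From N = M·C/R: R = M·C / N = 814·442 / 2516 = 359788 / 2516 = 143.

R = 143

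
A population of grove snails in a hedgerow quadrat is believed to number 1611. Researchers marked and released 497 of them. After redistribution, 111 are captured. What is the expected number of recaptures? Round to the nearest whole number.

expected recaptures ≈ 34

Expected recaptures E[R] = M·C / N.
E[R] = 497 × 111 / 1611 = 55167 / 1611 ≈ 34.2 → 34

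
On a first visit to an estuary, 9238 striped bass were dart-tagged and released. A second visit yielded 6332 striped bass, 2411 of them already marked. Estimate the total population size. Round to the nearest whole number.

If marked individuals mix randomly, R/C ≈ M/N, giving N ≈ M·C/R.
N = (9238 × 6332) / 2411 = 58495016 / 2411 ≈ 24261.7 → 24262

N ≈ 24,262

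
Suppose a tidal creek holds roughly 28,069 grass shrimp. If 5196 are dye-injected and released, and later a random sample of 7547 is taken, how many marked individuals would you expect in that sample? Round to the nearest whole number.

expected recaptures ≈ 1397

Expected recaptures E[R] = M·C / N.
E[R] = 5196 × 7547 / 28069 = 39214212 / 28069 ≈ 1397.1 → 1397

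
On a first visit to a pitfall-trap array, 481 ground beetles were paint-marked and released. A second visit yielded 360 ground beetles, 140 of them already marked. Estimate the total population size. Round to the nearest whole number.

N ≈ 1237

If marked individuals mix randomly, R/C ≈ M/N, giving N ≈ M·C/R.
N = (481 × 360) / 140 = 173160 / 140 ≈ 1236.9 → 1237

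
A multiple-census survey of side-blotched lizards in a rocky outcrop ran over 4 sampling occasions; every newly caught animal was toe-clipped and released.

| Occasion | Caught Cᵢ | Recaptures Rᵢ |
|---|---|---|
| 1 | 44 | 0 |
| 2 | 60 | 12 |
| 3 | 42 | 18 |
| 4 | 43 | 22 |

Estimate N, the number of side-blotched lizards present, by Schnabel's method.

Marked at large before each occasion: Mᵢ = Σⱼ<ᵢ (Cⱼ − Rⱼ) → M1=0, M2=44, M3=92, M4=116
Σ MᵢCᵢ = 0·44 + 44·60 + 92·42 + 116·43 = 0 + 2640 + 3864 + 4988 = 11492
Σ Rᵢ = 0 + 12 + 18 + 22 = 52
N̂ = 11492 / 52 = 221

N = 221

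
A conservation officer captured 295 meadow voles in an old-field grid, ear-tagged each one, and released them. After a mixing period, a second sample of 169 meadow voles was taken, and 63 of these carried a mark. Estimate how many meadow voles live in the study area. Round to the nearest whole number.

Lincoln-Petersen assumes M/N = R/C, so N = M·C / R.
N = (295 × 169) / 63 = 49855 / 63 ≈ 791.3 → 791

N ≈ 791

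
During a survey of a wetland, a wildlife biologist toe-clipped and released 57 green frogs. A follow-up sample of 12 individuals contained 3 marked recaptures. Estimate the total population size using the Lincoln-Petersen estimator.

N = 228

N = (57 × 12) / 3 = 684 / 3 = 228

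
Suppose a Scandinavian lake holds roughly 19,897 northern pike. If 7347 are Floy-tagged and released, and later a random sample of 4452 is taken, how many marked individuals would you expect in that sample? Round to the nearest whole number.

The marked fraction of the population is 7347/19897, so in a sample of 4452 expect C·(M/N) marked.
E[R] = 7347 × 4452 / 19897 = 32708844 / 19897 ≈ 1643.9 → 1644

expected recaptures ≈ 1644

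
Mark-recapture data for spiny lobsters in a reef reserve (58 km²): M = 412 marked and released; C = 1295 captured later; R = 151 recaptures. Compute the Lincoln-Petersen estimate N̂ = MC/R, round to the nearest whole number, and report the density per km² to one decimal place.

density ≈ 60.9 spiny lobsters per km²

N̂ = 412·1295/151 = 533540/151 ≈ 3533.4 → 3533
Density = N̂ / area = 3533 / 58 ≈ 60.91 → 60.9 per km²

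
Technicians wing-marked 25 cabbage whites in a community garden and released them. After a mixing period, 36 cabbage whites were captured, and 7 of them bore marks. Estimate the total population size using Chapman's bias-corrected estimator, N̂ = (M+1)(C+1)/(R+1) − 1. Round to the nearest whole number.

N ≈ 119

N̂ = (25+1)(36+1)/(7+1) − 1 = 26·37/8 − 1
= 962/8 − 1 ≈ 120.2 − 1 ≈ 119.2 → 119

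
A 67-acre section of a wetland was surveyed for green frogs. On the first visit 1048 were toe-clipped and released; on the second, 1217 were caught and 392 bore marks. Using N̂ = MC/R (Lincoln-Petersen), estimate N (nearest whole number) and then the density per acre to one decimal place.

density ≈ 48.6 green frogs per acre

N̂ = 1048·1217/392 = 1275416/392 ≈ 3253.6 → 3254
Density = N̂ / area = 3254 / 67 ≈ 48.57 → 48.6 per acre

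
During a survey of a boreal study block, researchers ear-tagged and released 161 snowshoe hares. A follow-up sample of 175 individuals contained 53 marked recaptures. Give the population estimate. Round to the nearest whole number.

N = (161 × 175) / 53 = 28175 / 53 ≈ 531.6 → 532

N ≈ 532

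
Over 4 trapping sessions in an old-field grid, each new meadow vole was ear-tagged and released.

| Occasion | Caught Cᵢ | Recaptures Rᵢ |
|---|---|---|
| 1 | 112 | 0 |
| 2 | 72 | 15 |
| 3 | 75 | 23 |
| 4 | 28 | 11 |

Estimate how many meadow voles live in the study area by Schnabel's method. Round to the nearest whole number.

Marked at large before each occasion: Mᵢ = Σⱼ<ᵢ (Cⱼ − Rⱼ) → M1=0, M2=112, M3=169, M4=221
Σ MᵢCᵢ = 0·112 + 112·72 + 169·75 + 221·28 = 0 + 8064 + 12675 + 6188 = 26927
Σ Rᵢ = 0 + 15 + 23 + 11 = 49
N̂ = 26927 / 49 ≈ 549.5 → 550

N ≈ 550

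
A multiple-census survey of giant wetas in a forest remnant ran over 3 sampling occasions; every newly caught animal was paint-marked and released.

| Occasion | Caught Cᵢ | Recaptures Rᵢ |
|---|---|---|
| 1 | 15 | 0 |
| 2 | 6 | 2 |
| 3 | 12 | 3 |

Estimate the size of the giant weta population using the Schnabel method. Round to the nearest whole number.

N ≈ 64

Marked at large before each occasion: Mᵢ = Σⱼ<ᵢ (Cⱼ − Rⱼ) → M1=0, M2=15, M3=19
Σ MᵢCᵢ = 0·15 + 15·6 + 19·12 = 0 + 90 + 228 = 318
Σ Rᵢ = 0 + 2 + 3 = 5
N̂ = 318 / 5 ≈ 63.6 → 64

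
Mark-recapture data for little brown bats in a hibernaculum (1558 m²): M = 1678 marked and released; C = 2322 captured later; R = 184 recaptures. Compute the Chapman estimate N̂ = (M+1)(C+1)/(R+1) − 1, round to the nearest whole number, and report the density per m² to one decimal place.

density ≈ 13.5 little brown bats per m²

N̂ = 1679·2323/185 − 1 = 3900317/185 − 1 ≈ 21081.8 → 21082
Density = N̂ / area = 21082 / 1558 ≈ 13.53 → 13.5 per m²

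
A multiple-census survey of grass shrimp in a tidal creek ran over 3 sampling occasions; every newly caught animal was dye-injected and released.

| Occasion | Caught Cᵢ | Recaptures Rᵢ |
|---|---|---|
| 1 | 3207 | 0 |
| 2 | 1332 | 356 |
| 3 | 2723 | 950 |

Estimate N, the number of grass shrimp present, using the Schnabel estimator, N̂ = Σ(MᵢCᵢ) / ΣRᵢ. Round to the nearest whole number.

Marked at large before each occasion: Mᵢ = Σⱼ<ᵢ (Cⱼ − Rⱼ) → M1=0, M2=3207, M3=4183
Σ MᵢCᵢ = 0·3207 + 3207·1332 + 4183·2723 = 0 + 4271724 + 11390309 = 15662033
Σ Rᵢ = 0 + 356 + 950 = 1306
N̂ = 15662033 / 1306 ≈ 11992.4 → 11992

N ≈ 11,992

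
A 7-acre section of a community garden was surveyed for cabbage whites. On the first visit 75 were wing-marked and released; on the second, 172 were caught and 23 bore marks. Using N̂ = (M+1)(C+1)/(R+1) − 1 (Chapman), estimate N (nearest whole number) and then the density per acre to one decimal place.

N̂ = 76·173/24 − 1 = 13148/24 − 1 ≈ 546.8 → 547
Density = N̂ / area = 547 / 7 ≈ 78.14 → 78.1 per acre

density ≈ 78.1 cabbage whites per acre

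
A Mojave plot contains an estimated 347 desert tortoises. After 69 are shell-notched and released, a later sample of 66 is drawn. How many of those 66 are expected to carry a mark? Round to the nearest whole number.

Expected recaptures E[R] = M·C / N.
E[R] = 69 × 66 / 347 = 4554 / 347 ≈ 13.1 → 13

expected recaptures ≈ 13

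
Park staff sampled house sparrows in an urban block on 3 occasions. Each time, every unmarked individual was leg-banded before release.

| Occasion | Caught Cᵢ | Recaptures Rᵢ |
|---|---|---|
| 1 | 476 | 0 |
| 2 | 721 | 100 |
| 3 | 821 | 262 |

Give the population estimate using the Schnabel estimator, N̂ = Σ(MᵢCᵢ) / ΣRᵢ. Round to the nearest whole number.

N ≈ 3436

Marked at large before each occasion: Mᵢ = Σⱼ<ᵢ (Cⱼ − Rⱼ) → M1=0, M2=476, M3=1097
Σ MᵢCᵢ = 0·476 + 476·721 + 1097·821 = 0 + 343196 + 900637 = 1243833
Σ Rᵢ = 0 + 100 + 262 = 362
N̂ = 1243833 / 362 ≈ 3436.0 → 3436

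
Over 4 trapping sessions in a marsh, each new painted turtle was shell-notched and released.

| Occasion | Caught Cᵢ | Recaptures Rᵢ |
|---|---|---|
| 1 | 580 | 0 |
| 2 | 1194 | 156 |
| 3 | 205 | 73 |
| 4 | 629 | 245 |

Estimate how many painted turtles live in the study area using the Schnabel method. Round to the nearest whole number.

N ≈ 4483

Marked at large before each occasion: Mᵢ = Σⱼ<ᵢ (Cⱼ − Rⱼ) → M1=0, M2=580, M3=1618, M4=1750
Σ MᵢCᵢ = 0·580 + 580·1194 + 1618·205 + 1750·629 = 0 + 692520 + 331690 + 1100750 = 2124960
Σ Rᵢ = 0 + 156 + 73 + 245 = 474
N̂ = 2124960 / 474 ≈ 4483.0 → 4483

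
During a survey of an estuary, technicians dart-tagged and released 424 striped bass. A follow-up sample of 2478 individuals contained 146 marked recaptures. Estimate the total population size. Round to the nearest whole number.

If marked individuals mix randomly, R/C ≈ M/N, giving N ≈ M·C/R.
N = (424 × 2478) / 146 = 1050672 / 146 ≈ 7196.4 → 7196

N ≈ 7196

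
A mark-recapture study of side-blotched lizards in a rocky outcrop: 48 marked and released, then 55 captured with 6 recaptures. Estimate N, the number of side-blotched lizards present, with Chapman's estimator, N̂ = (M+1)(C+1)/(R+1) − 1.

N̂ = (48+1)(55+1)/(6+1) − 1 = 49·56/7 − 1
= 2744/7 − 1 = 392 − 1 = 391

N = 391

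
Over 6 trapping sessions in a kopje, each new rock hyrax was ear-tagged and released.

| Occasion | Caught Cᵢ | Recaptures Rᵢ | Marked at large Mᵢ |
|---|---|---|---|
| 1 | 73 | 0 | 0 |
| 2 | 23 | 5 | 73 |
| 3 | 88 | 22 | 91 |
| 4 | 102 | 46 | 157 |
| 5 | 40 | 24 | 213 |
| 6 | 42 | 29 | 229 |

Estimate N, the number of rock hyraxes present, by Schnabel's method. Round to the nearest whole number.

N ≈ 348

Σ MᵢCᵢ = 0·73 + 73·23 + 91·88 + 157·102 + 213·40 + 229·42 = 0 + 1679 + 8008 + 16014 + 8520 + 9618 = 43839
Σ Rᵢ = 0 + 5 + 22 + 46 + 24 + 29 = 126
N̂ = 43839 / 126 ≈ 347.9 → 348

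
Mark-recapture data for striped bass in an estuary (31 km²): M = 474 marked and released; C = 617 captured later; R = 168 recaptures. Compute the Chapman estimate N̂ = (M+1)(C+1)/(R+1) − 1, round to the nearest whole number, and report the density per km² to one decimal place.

N̂ = 475·618/169 − 1 = 293550/169 − 1 ≈ 1736.0 → 1736
Density = N̂ / area = 1736 / 31 = 56.0 per km²

density ≈ 56.0 striped bass per km²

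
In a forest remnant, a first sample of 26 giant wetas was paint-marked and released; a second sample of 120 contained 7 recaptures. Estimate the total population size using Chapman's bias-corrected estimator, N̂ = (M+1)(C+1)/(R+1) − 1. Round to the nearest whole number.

N̂ = (26+1)(120+1)/(7+1) − 1 = 27·121/8 − 1
= 3267/8 − 1 ≈ 408.4 − 1 ≈ 407.4 → 407

N ≈ 407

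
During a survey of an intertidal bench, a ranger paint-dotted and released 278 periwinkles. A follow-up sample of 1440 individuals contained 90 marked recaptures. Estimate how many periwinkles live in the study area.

Lincoln-Petersen assumes M/N = R/C, so N = M·C / R.
N = (278 × 1440) / 90 = 400320 / 90 = 4448

N = 4448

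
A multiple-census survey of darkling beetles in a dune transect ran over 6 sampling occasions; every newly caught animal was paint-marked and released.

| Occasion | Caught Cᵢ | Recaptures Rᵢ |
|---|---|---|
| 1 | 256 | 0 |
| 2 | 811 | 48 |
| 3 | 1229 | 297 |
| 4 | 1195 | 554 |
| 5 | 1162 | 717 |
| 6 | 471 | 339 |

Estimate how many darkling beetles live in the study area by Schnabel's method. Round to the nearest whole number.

N ≈ 4212

Marked at large before each occasion: Mᵢ = Σⱼ<ᵢ (Cⱼ − Rⱼ) → M1=0, M2=256, M3=1019, M4=1951, M5=2592, M6=3037
Σ MᵢCᵢ = 0·256 + 256·811 + 1019·1229 + 1951·1195 + 2592·1162 + 3037·471 = 0 + 207616 + 1252351 + 2331445 + 3011904 + 1430427 = 8233743
Σ Rᵢ = 0 + 48 + 297 + 554 + 717 + 339 = 1955
N̂ = 8233743 / 1955 ≈ 4211.6 → 4212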